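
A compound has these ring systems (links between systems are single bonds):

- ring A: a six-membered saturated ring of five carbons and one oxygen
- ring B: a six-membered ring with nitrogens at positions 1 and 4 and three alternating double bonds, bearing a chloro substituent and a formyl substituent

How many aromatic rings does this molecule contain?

1

Ring A has only sp³ atoms, so it is not fully conjugated — not aromatic (tetrahydropyran).
Ring B is fully conjugated (every ring atom contributes a p orbital); 3 ring double bonds give 6 π electrons. That satisfies 4n+2 with n=1, so ring B is aromatic (pyrazine).
Aromatic: B. Total: 1.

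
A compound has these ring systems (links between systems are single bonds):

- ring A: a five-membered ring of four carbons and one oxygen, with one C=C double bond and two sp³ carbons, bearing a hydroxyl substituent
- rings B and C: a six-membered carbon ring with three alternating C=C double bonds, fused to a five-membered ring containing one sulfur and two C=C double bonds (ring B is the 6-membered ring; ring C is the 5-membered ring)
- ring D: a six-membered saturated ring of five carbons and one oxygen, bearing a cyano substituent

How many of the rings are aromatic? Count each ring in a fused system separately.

2

Ring A has two sp³ carbons, so it is not fully conjugated — not aromatic (2,3-dihydrofuran).
Rings B and C form a fused bicyclic system (with one sulfur) with 9 sp² atoms and 10 π electrons from ring double bonds plus a heteroatom lone pair. 10 = 4(2)+2, so the system is aromatic and both rings count as aromatic (benzothiophene).
Ring D has only sp³ atoms, so it is not fully conjugated — not aromatic (tetrahydropyran).
Aromatic: B, C. Total: 2.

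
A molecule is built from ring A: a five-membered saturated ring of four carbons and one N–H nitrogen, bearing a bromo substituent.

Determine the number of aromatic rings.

0

Ring A has only sp³ atoms, so it is not fully conjugated — not aromatic (pyrrolidine).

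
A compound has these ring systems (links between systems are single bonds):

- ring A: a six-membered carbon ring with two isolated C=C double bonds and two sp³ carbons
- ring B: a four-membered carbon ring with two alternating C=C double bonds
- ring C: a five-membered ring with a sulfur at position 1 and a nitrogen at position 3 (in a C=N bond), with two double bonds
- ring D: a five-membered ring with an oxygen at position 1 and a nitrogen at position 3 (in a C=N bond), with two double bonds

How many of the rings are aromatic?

2

Ring A has two sp³ carbons, so it is not fully conjugated — not aromatic (1,4-cyclohexadiene).
Ring B has only sp² ring atoms; a planar conformation would have a fully conjugated π system of 4 electrons. But 4 = 4(1), which is 4n not 4n+2, so ring B is not aromatic (cyclobutadiene) — cyclobutadiene is antiaromatic and distorts to a rectangle.
Ring C has a continuous p-orbital overlap around the ring; 2 ring double bonds (4 π electrons) plus a heteroatom lone pair (2) give 6 π electrons. That satisfies 4n+2 with n=1, so ring C is aromatic (thiazole).
Ring D is fully conjugated (every ring atom contributes a p orbital); 2 ring double bonds (4 π electrons) plus a heteroatom lone pair (2) give 6 π electrons. Since 6 = 4n+2 (n=1), ring D is aromatic (oxazole).
Aromatic: C, D. Total: 2.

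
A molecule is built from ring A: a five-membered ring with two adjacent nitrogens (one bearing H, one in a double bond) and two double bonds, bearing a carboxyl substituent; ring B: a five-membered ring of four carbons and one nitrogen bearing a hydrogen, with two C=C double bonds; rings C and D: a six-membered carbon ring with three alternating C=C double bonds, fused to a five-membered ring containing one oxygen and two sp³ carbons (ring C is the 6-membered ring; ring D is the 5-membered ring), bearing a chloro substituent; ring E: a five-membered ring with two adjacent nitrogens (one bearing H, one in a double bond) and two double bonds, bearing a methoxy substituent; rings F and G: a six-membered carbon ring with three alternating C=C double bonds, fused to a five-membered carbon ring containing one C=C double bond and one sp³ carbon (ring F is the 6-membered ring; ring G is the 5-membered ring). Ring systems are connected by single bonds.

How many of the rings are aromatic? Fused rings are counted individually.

5

Ring A is planar and fully conjugated; 2 ring double bonds (4 π electrons) plus a heteroatom lone pair (2) give 6 π electrons. 6 = 4(1)+2, so ring A is aromatic (pyrazole).
Ring B is planar and fully conjugated; 2 ring double bonds (4 π electrons) plus a heteroatom lone pair (2) give 6 π electrons. Since 6 = 4n+2 (n=1), ring B is aromatic (pyrrole).
Ring C is fully conjugated (every ring atom contributes a p orbital); 3 ring double bonds give 6 π electrons. That satisfies 4n+2 with n=1, so ring C is aromatic (benzene ring).
Ring D has two sp³ carbons, so it is not fully conjugated — not aromatic (oxolane ring).
Ring E has a continuous p-orbital overlap around the ring; 2 ring double bonds (4 π electrons) plus a heteroatom lone pair (2) give 6 π electrons. 6 = 4(1)+2, so ring E is aromatic (pyrazole).
Ring F is planar and fully conjugated; 3 ring double bonds give 6 π electrons. 6 = 4(1)+2, so ring F is aromatic (benzene ring).
Ring G has one sp³ carbon, so it is not fully conjugated — not aromatic (cyclopentene ring).
Aromatic: A, B, C, E, F. Total: 5.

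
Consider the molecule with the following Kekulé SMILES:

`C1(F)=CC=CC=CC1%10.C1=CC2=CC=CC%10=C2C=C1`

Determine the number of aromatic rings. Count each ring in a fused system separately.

The SMILES encodes a seven-membered carbon ring with three C=C double bonds and one sp³ carbon; two fused six-membered carbon rings, each with three alternating C=C double bonds.
The 7-membered ring has one sp³ carbon, so it is not fully conjugated — not aromatic (cycloheptatriene).
The fused 6/6-membered bicyclic is a single π system with 10 sp² atoms and 10 π electrons from ring double bonds. 10 = 4(2)+2, so the system is aromatic and both rings count as aromatic (naphthalene).
2 of the 3 rings are aromatic. Total: 2.

2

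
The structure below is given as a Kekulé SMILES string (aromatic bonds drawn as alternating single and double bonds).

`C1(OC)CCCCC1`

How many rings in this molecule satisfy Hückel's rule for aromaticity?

0

The SMILES encodes a six-membered saturated carbon ring.
The 6-membered ring has only sp³ atoms, so it is not fully conjugated — not aromatic (cyclohexane).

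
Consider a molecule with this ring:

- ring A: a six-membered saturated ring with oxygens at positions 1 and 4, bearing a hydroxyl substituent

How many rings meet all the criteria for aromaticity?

0

Ring A has only sp³ atoms, so it is not fully conjugated — not aromatic (1,4-dioxane).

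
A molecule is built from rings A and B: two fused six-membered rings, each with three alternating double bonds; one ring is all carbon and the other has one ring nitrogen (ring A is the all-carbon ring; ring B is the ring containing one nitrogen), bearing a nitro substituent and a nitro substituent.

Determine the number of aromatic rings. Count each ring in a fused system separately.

2

Rings A and B form a fused bicyclic system (with one nitrogen) with 10 sp² atoms and 10 π electrons from ring double bonds. 10 = 4(2)+2, so the system is aromatic and both rings count as aromatic (quinoline).
Aromatic: A, B. Total: 2.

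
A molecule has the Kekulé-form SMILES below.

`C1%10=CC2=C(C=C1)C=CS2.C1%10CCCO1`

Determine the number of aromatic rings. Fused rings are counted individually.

2

The SMILES encodes a six-membered carbon ring with three alternating C=C double bonds, fused to a five-membered ring containing one sulfur and two C=C double bonds; a five-membered saturated ring of four carbons and one oxygen.
The fused 6/5-membered bicyclic (with one sulfur) is a single π system with 9 sp² atoms and 10 π electrons from ring double bonds plus a heteroatom lone pair. 10 = 4(2)+2, so the system is aromatic and both rings count as aromatic (benzothiophene).
The 5-membered ring with one oxygen has only sp³ atoms, so it is not fully conjugated — not aromatic (tetrahydrofuran).
2 of the 3 rings are aromatic. Total: 2.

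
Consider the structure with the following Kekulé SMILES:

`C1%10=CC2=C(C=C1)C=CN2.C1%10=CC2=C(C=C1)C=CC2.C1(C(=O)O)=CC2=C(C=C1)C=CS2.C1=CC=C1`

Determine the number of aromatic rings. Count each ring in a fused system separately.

5

The SMILES encodes a six-membered carbon ring with three alternating C=C double bonds, fused to a five-membered ring containing one N–H nitrogen and two C=C double bonds; a six-membered carbon ring with three alternating C=C double bonds, fused to a five-membered carbon ring containing one C=C double bond and one sp³ carbon; a six-membered carbon ring with three alternating C=C double bonds, fused to a five-membered ring containing one sulfur and two C=C double bonds; a four-membered carbon ring with two alternating C=C double bonds.
The fused 6/5-membered bicyclic (with one N–H) is a single π system with 9 sp² atoms and 10 π electrons from ring double bonds plus a heteroatom lone pair. 10 = 4(2)+2, so the system is aromatic and both rings count as aromatic (indole).
The 6-membered ring has a continuous p-orbital overlap around the ring; 3 ring double bonds give 6 π electrons. That satisfies 4n+2 with n=1, so it is aromatic (benzene ring).
The 5-membered ring has one sp³ carbon, so it is not fully conjugated — not aromatic (cyclopentene ring).
The fused 6/5-membered bicyclic (with one sulfur) is a single π system with 9 sp² atoms and 10 π electrons from ring double bonds plus a heteroatom lone pair. 10 = 4(2)+2, so the system is aromatic and both rings count as aromatic (benzothiophene).
The 4-membered ring has only sp² ring atoms; a planar conformation would have a fully conjugated π system of 4 electrons. But 4 = 4(1), which is 4n not 4n+2, so it is not aromatic (cyclobutadiene) — cyclobutadiene is antiaromatic and distorts to a rectangle.
5 of the 7 rings are aromatic. Total: 5.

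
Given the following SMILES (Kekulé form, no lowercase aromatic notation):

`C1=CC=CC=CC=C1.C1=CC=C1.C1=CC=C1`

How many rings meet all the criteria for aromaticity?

The SMILES encodes an eight-membered carbon ring with four alternating C=C double bonds; a four-membered carbon ring with two alternating C=C double bonds; a four-membered carbon ring with two alternating C=C double bonds.
The 8-membered ring has only sp² ring atoms; a planar conformation would have a fully conjugated π system of 8 electrons. But 8 = 4(2), which is 4n not 4n+2, so it is not aromatic (cyclooctatetraene) — cyclooctatetraene distorts into a non-planar tub to avoid antiaromaticity.
The 4-membered ring has only sp² ring atoms; a planar conformation would have a fully conjugated π system of 4 electrons. But 4 = 4(1), which is 4n not 4n+2, so it is not aromatic (cyclobutadiene) — cyclobutadiene is antiaromatic and distorts to a rectangle.
The second 4-membered ring has only sp² ring atoms; a planar conformation would have a fully conjugated π system of 4 electrons. But 4 = 4(1), which is 4n not 4n+2, so it is not aromatic (cyclobutadiene) — cyclobutadiene is antiaromatic and distorts to a rectangle.
None of the rings are aromatic. Total: 0.

0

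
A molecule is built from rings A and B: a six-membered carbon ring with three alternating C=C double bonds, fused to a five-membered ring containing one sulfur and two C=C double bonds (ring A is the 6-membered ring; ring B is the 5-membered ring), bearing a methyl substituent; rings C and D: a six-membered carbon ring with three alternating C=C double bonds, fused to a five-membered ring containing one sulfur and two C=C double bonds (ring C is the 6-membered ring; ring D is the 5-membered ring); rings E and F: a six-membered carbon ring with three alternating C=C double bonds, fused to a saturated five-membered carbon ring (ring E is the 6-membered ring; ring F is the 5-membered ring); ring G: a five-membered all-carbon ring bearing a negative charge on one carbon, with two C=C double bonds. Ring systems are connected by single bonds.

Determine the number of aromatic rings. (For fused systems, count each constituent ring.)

6

Rings A and B form a fused bicyclic system (with one sulfur) with 9 sp² atoms and 10 π electrons from ring double bonds plus a heteroatom lone pair. 10 = 4(2)+2, so the system is aromatic and both rings count as aromatic (benzothiophene).
Rings C and D form a fused bicyclic system (with one sulfur) with 9 sp² atoms and 10 π electrons from ring double bonds plus a heteroatom lone pair. 10 = 4(2)+2, so the system is aromatic and both rings count as aromatic (benzothiophene).
Ring E is fully conjugated (every ring atom contributes a p orbital); 3 ring double bonds give 6 π electrons. That satisfies 4n+2 with n=1, so ring E is aromatic (benzene ring).
Ring F has three sp³ carbons, so it is not fully conjugated — not aromatic (cyclopentane ring).
Ring G has a continuous p-orbital overlap around the ring; 2 ring double bonds (4 π electrons) plus the carbanion lone pair (2) give 6 π electrons. That satisfies 4n+2 with n=1, so ring G is aromatic (cyclopentadienyl anion).
Aromatic: A, B, C, D, E, G. Total: 6.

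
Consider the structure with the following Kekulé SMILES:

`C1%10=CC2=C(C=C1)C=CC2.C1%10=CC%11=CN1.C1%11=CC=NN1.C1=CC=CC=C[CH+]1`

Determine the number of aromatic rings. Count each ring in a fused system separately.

4

The SMILES encodes a six-membered carbon ring with three alternating C=C double bonds, fused to a five-membered carbon ring containing one C=C double bond and one sp³ carbon; a five-membered ring of four carbons and one nitrogen bearing a hydrogen, with two C=C double bonds; a five-membered ring with two adjacent nitrogens (one bearing H, one in a double bond) and two double bonds; a seven-membered all-carbon ring bearing a positive charge on one carbon, with three C=C double bonds.
The 6-membered ring has a continuous p-orbital overlap around the ring; 3 ring double bonds give 6 π electrons. 6 = 4(1)+2, so it is aromatic (benzene ring).
The 5-membered ring has one sp³ carbon, so it is not fully conjugated — not aromatic (cyclopentene ring).
The 5-membered ring with one N–H is fully conjugated (every ring atom contributes a p orbital); 2 ring double bonds (4 π electrons) plus a heteroatom lone pair (2) give 6 π electrons. 6 = 4(1)+2, so it is aromatic (pyrrole).
The 5-membered ring with two adjacent nitrogens (one N–H, one =N–) is fully conjugated (every ring atom contributes a p orbital); 2 ring double bonds (4 π electrons) plus a heteroatom lone pair (2) give 6 π electrons. 6 = 4(1)+2, so it is aromatic (pyrazole).
The 7-membered ring is planar and fully conjugated; 3 ring double bonds (6 π electrons) plus the carbocation's empty p orbital (0, but keeps the ring conjugated) give 6 π electrons. 6 = 4(1)+2, so it is aromatic (tropylium cation).
4 of the 5 rings are aromatic. Total: 4.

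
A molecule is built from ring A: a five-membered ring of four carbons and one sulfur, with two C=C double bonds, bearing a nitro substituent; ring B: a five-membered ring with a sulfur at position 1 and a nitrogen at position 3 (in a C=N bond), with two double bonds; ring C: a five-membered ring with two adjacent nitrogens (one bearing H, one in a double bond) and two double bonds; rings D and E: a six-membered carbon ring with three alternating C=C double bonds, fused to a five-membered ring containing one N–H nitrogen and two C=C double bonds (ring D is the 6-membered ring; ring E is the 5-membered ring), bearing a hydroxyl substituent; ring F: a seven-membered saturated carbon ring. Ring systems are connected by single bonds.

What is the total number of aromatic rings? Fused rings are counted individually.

5

Ring A is planar and fully conjugated; 2 ring double bonds (4 π electrons) plus a heteroatom lone pair (2) give 6 π electrons. Since 6 = 4n+2 (n=1), ring A is aromatic (thiophene).
Ring B has a continuous p-orbital overlap around the ring; 2 ring double bonds (4 π electrons) plus a heteroatom lone pair (2) give 6 π electrons. 6 = 4(1)+2, so ring B is aromatic (thiazole).
Ring C has a continuous p-orbital overlap around the ring; 2 ring double bonds (4 π electrons) plus a heteroatom lone pair (2) give 6 π electrons. 6 = 4(1)+2, so ring C is aromatic (pyrazole).
Rings D and E form a fused bicyclic system (with one N–H) with 9 sp² atoms and 10 π electrons from ring double bonds plus a heteroatom lone pair. 10 = 4(2)+2, so the system is aromatic and both rings count as aromatic (indole).
Ring F has only sp³ atoms, so it is not fully conjugated — not aromatic (cycloheptane).
Aromatic: A, B, C, D, E. Total: 5.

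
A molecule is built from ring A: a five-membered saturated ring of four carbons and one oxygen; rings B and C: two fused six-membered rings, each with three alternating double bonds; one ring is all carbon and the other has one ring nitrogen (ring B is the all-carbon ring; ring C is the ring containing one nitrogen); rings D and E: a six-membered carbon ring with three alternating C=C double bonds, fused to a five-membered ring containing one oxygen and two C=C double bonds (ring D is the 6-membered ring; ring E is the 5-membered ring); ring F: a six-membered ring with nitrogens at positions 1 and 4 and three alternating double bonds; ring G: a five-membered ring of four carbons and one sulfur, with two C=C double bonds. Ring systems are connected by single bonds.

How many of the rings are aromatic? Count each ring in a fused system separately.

Ring A has only sp³ atoms, so it is not fully conjugated — not aromatic (tetrahydrofuran).
Rings B and C form a fused bicyclic system (with one nitrogen) with 10 sp² atoms and 10 π electrons from ring double bonds. 10 = 4(2)+2, so the system is aromatic and both rings count as aromatic (quinoline).
Rings D and E form a fused bicyclic system (with one oxygen) with 9 sp² atoms and 10 π electrons from ring double bonds plus a heteroatom lone pair. 10 = 4(2)+2, so the system is aromatic and both rings count as aromatic (benzofuran).
Ring F is planar and fully conjugated; 3 ring double bonds give 6 π electrons. 6 = 4(1)+2, so ring F is aromatic (pyrazine).
Ring G is planar and fully conjugated; 2 ring double bonds (4 π electrons) plus a heteroatom lone pair (2) give 6 π electrons. That satisfies 4n+2 with n=1, so ring G is aromatic (thiophene).
Aromatic: B, C, D, E, F, G. Total: 6.

6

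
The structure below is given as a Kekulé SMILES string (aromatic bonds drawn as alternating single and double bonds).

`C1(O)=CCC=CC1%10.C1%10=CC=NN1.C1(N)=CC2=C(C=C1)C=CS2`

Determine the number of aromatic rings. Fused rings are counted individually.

3

The SMILES encodes a six-membered carbon ring with two isolated C=C double bonds and two sp³ carbons; a five-membered ring with two adjacent nitrogens (one bearing H, one in a double bond) and two double bonds; a six-membered carbon ring with three alternating C=C double bonds, fused to a five-membered ring containing one sulfur and two C=C double bonds.
The 6-membered ring has two sp³ carbons, so it is not fully conjugated — not aromatic (1,4-cyclohexadiene).
The 5-membered ring with two adjacent nitrogens (one N–H, one =N–) is fully conjugated (every ring atom contributes a p orbital); 2 ring double bonds (4 π electrons) plus a heteroatom lone pair (2) give 6 π electrons. 6 = 4(1)+2, so it is aromatic (pyrazole).
The fused 6/5-membered bicyclic (with one sulfur) is a single π system with 9 sp² atoms and 10 π electrons from ring double bonds plus a heteroatom lone pair. 10 = 4(2)+2, so the system is aromatic and both rings count as aromatic (benzothiophene).
3 of the 4 rings are aromatic. Total: 3.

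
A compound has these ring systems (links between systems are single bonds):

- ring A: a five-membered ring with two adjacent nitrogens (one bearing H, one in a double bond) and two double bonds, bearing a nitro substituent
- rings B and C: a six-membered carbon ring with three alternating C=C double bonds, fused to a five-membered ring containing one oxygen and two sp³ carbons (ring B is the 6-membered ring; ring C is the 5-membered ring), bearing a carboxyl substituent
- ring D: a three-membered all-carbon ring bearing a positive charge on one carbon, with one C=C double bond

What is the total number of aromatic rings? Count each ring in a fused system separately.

3

Ring A is fully conjugated (every ring atom contributes a p orbital); 2 ring double bonds (4 π electrons) plus a heteroatom lone pair (2) give 6 π electrons. That satisfies 4n+2 with n=1, so ring A is aromatic (pyrazole).
Ring B is planar and fully conjugated; 3 ring double bonds give 6 π electrons. 6 = 4(1)+2, so ring B is aromatic (benzene ring).
Ring C has two sp³ carbons, so it is not fully conjugated — not aromatic (oxolane ring).
Ring D is planar and fully conjugated; 1 ring double bond (2 π electrons) plus the carbocation's empty p orbital (0, but keeps the ring conjugated) give 2 π electrons. Since 2 = 4n+2 (n=0), ring D is aromatic (cyclopropenyl cation).
Aromatic: A, B, D. Total: 3.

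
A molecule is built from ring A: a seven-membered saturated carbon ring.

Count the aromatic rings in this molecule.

0

Ring A has only sp³ atoms, so it is not fully conjugated — not aromatic (cycloheptane).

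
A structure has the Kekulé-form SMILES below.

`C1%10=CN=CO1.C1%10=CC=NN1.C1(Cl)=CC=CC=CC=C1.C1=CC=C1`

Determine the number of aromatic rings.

The SMILES encodes a five-membered ring with an oxygen at position 1 and a nitrogen at position 3 (in a C=N bond), with two double bonds; a five-membered ring with two adjacent nitrogens (one bearing H, one in a double bond) and two double bonds; an eight-membered carbon ring with four alternating C=C double bonds; a four-membered carbon ring with two alternating C=C double bonds.
The 5-membered ring with one oxygen and one =N– has a continuous p-orbital overlap around the ring; 2 ring double bonds (4 π electrons) plus a heteroatom lone pair (2) give 6 π electrons. 6 = 4(1)+2, so it is aromatic (oxazole).
The 5-membered ring with two adjacent nitrogens (one N–H, one =N–) is planar and fully conjugated; 2 ring double bonds (4 π electrons) plus a heteroatom lone pair (2) give 6 π electrons. Since 6 = 4n+2 (n=1), it is aromatic (pyrazole).
The 8-membered ring has only sp² ring atoms; a planar conformation would have a fully conjugated π system of 8 electrons. But 8 = 4(2), which is 4n not 4n+2, so it is not aromatic (cyclooctatetraene) — cyclooctatetraene distorts into a non-planar tub to avoid antiaromaticity.
The 4-membered ring has only sp² ring atoms; a planar conformation would have a fully conjugated π system of 4 electrons. But 4 = 4(1), which is 4n not 4n+2, so it is not aromatic (cyclobutadiene) — cyclobutadiene is antiaromatic and distorts to a rectangle.
2 of the 4 rings are aromatic. Total: 2.

2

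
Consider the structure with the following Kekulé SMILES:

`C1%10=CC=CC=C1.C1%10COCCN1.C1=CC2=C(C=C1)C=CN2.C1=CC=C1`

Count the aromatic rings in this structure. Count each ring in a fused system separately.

The SMILES encodes a six-membered carbon ring with three alternating C=C double bonds; a six-membered saturated ring with an oxygen and an N–H nitrogen at positions 1 and 4; a six-membered carbon ring with three alternating C=C double bonds, fused to a five-membered ring containing one N–H nitrogen and two C=C double bonds; a four-membered carbon ring with two alternating C=C double bonds.
The 6-membered ring has a continuous p-orbital overlap around the ring; 3 ring double bonds give 6 π electrons. 6 = 4(1)+2, so it is aromatic (benzene).
The 6-membered ring with one oxygen and one N–H (1,4) has only sp³ atoms, so it is not fully conjugated — not aromatic (morpholine).
The fused 6/5-membered bicyclic (with one N–H) is a single π system with 9 sp² atoms and 10 π electrons from ring double bonds plus a heteroatom lone pair. 10 = 4(2)+2, so the system is aromatic and both rings count as aromatic (indole).
The 4-membered ring has only sp² ring atoms; a planar conformation would have a fully conjugated π system of 4 electrons. But 4 = 4(1), which is 4n not 4n+2, so it is not aromatic (cyclobutadiene) — cyclobutadiene is antiaromatic and distorts to a rectangle.
3 of the 5 rings are aromatic. Total: 3.

3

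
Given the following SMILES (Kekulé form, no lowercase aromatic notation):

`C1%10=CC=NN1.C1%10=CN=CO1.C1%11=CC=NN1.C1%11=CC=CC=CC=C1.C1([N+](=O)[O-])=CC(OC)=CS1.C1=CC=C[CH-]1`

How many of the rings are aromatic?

The SMILES encodes a five-membered ring with two adjacent nitrogens (one bearing H, one in a double bond) and two double bonds; a five-membered ring with an oxygen at position 1 and a nitrogen at position 3 (in a C=N bond), with two double bonds; a five-membered ring with two adjacent nitrogens (one bearing H, one in a double bond) and two double bonds; an eight-membered carbon ring with four alternating C=C double bonds; a five-membered ring of four carbons and one sulfur, with two C=C double bonds; a five-membered all-carbon ring bearing a negative charge on one carbon, with two C=C double bonds.
The 5-membered ring with two adjacent nitrogens (one N–H, one =N–) is planar and fully conjugated; 2 ring double bonds (4 π electrons) plus a heteroatom lone pair (2) give 6 π electrons. That satisfies 4n+2 with n=1, so it is aromatic (pyrazole).
The 5-membered ring with one oxygen and one =N– is planar and fully conjugated; 2 ring double bonds (4 π electrons) plus a heteroatom lone pair (2) give 6 π electrons. That satisfies 4n+2 with n=1, so it is aromatic (oxazole).
The second 5-membered ring with two adjacent nitrogens (one N–H, one =N–) is planar and fully conjugated; 2 ring double bonds (4 π electrons) plus a heteroatom lone pair (2) give 6 π electrons. Since 6 = 4n+2 (n=1), it is aromatic (pyrazole).
The 8-membered ring has only sp² ring atoms; a planar conformation would have a fully conjugated π system of 8 electrons. But 8 = 4(2), which is 4n not 4n+2, so it is not aromatic (cyclooctatetraene) — cyclooctatetraene distorts into a non-planar tub to avoid antiaromaticity.
The 5-membered ring with one sulfur is fully conjugated (every ring atom contributes a p orbital); 2 ring double bonds (4 π electrons) plus a heteroatom lone pair (2) give 6 π electrons. That satisfies 4n+2 with n=1, so it is aromatic (thiophene).
The 5-membered ring is planar and fully conjugated; 2 ring double bonds (4 π electrons) plus the carbanion lone pair (2) give 6 π electrons. That satisfies 4n+2 with n=1, so it is aromatic (cyclopentadienyl anion).
5 of the 6 rings are aromatic. Total: 5.

5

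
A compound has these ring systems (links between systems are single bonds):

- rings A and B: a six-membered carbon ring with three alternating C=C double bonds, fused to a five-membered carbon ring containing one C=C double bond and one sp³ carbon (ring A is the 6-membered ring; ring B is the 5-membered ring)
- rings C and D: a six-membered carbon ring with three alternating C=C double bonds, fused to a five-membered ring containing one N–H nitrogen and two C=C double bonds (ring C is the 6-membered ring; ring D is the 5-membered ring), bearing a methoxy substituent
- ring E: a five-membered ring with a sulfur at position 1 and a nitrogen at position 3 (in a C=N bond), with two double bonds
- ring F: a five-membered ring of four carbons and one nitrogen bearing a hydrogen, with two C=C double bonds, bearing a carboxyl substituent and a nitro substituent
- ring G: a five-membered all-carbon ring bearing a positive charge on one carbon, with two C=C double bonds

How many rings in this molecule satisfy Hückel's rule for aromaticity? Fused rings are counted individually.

5

Ring A is fully conjugated (every ring atom contributes a p orbital); 3 ring double bonds give 6 π electrons. That satisfies 4n+2 with n=1, so ring A is aromatic (benzene ring).
Ring B has one sp³ carbon, so it is not fully conjugated — not aromatic (cyclopentene ring).
Rings C and D form a fused bicyclic system (with one N–H) with 9 sp² atoms and 10 π electrons from ring double bonds plus a heteroatom lone pair. 10 = 4(2)+2, so the system is aromatic and both rings count as aromatic (indole).
Ring E has a continuous p-orbital overlap around the ring; 2 ring double bonds (4 π electrons) plus a heteroatom lone pair (2) give 6 π electrons. That satisfies 4n+2 with n=1, so ring E is aromatic (thiazole).
Ring F is fully conjugated (every ring atom contributes a p orbital); 2 ring double bonds (4 π electrons) plus a heteroatom lone pair (2) give 6 π electrons. That satisfies 4n+2 with n=1, so ring F is aromatic (pyrrole).
Ring G has only sp² ring atoms; a planar conformation would have a fully conjugated π system of 4 electrons. But 4 = 4(1), which is 4n not 4n+2, so ring G is not aromatic (cyclopentadienyl cation).
Aromatic: A, C, D, E, F. Total: 5.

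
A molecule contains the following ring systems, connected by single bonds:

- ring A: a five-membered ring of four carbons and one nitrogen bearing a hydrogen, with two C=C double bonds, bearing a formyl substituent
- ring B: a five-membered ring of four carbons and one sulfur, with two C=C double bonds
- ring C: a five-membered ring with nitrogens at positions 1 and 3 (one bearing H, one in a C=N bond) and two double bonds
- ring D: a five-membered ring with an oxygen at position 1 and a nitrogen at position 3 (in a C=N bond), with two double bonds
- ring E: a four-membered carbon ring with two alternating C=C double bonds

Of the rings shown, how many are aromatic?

4

Ring A is fully conjugated (every ring atom contributes a p orbital); 2 ring double bonds (4 π electrons) plus a heteroatom lone pair (2) give 6 π electrons. That satisfies 4n+2 with n=1, so ring A is aromatic (pyrrole).
Ring B is fully conjugated (every ring atom contributes a p orbital); 2 ring double bonds (4 π electrons) plus a heteroatom lone pair (2) give 6 π electrons. Since 6 = 4n+2 (n=1), ring B is aromatic (thiophene).
Ring C is fully conjugated (every ring atom contributes a p orbital); 2 ring double bonds (4 π electrons) plus a heteroatom lone pair (2) give 6 π electrons. Since 6 = 4n+2 (n=1), ring C is aromatic (imidazole).
Ring D is planar and fully conjugated; 2 ring double bonds (4 π electrons) plus a heteroatom lone pair (2) give 6 π electrons. That satisfies 4n+2 with n=1, so ring D is aromatic (oxazole).
Ring E has only sp² ring atoms; a planar conformation would have a fully conjugated π system of 4 electrons. But 4 = 4(1), which is 4n not 4n+2, so ring E is not aromatic (cyclobutadiene) — cyclobutadiene is antiaromatic and distorts to a rectangle.
Aromatic: A, B, C, D. Total: 4.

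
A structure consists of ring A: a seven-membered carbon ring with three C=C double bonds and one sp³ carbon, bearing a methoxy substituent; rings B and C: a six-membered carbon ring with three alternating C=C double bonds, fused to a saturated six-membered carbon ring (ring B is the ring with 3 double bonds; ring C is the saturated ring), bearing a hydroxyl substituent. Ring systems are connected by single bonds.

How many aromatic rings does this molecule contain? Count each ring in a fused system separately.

1

Ring A has one sp³ carbon, so it is not fully conjugated — not aromatic (cycloheptatriene).
Ring B is planar and fully conjugated; 3 ring double bonds give 6 π electrons. 6 = 4(1)+2, so ring B is aromatic (benzene ring).
Ring C has four sp³ carbons, so it is not fully conjugated — not aromatic (cyclohexane ring).
Aromatic: B. Total: 1.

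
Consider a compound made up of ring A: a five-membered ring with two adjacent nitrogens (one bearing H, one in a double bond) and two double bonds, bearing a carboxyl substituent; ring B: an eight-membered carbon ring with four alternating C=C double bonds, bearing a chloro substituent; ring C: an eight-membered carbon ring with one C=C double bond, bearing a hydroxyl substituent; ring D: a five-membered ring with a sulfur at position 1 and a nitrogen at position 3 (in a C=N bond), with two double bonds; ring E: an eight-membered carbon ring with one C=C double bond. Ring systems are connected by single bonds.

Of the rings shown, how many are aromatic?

Ring A is fully conjugated (every ring atom contributes a p orbital); 2 ring double bonds (4 π electrons) plus a heteroatom lone pair (2) give 6 π electrons. 6 = 4(1)+2, so ring A is aromatic (pyrazole).
Ring B has only sp² ring atoms; a planar conformation would have a fully conjugated π system of 8 electrons. But 8 = 4(2), which is 4n not 4n+2, so ring B is not aromatic (cyclooctatetraene) — cyclooctatetraene distorts into a non-planar tub to avoid antiaromaticity.
Ring C has six sp³ carbons, so it is not fully conjugated — not aromatic (cyclooctene).
Ring D is planar and fully conjugated; 2 ring double bonds (4 π electrons) plus a heteroatom lone pair (2) give 6 π electrons. That satisfies 4n+2 with n=1, so ring D is aromatic (thiazole).
Ring E has six sp³ carbons, so it is not fully conjugated — not aromatic (cyclooctene).
Aromatic: A, D. Total: 2.

2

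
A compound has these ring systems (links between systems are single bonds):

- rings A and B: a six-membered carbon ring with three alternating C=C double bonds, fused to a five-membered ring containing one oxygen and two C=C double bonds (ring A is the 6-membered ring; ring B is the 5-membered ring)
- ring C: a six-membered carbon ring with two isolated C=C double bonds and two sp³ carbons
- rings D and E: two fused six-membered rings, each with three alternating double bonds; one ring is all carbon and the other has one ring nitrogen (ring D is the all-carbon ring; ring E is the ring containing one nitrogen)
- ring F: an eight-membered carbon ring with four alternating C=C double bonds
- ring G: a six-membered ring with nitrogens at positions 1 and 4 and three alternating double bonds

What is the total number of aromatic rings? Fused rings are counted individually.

5

Rings A and B form a fused bicyclic system (with one oxygen) with 9 sp² atoms and 10 π electrons from ring double bonds plus a heteroatom lone pair. 10 = 4(2)+2, so the system is aromatic and both rings count as aromatic (benzofuran).
Ring C has two sp³ carbons, so it is not fully conjugated — not aromatic (1,4-cyclohexadiene).
Rings D and E form a fused bicyclic system (with one nitrogen) with 10 sp² atoms and 10 π electrons from ring double bonds. 10 = 4(2)+2, so the system is aromatic and both rings count as aromatic (quinoline).
Ring F has only sp² ring atoms; a planar conformation would have a fully conjugated π system of 8 electrons. But 8 = 4(2), which is 4n not 4n+2, so ring F is not aromatic (cyclooctatetraene) — cyclooctatetraene distorts into a non-planar tub to avoid antiaromaticity.
Ring G is fully conjugated (every ring atom contributes a p orbital); 3 ring double bonds give 6 π electrons. That satisfies 4n+2 with n=1, so ring G is aromatic (pyrazine).
Aromatic: A, B, D, E, G. Total: 5.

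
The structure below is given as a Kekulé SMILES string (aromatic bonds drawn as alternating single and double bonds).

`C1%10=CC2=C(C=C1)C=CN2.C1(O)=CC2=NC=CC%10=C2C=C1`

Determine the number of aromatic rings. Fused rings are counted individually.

4

The SMILES encodes a six-membered carbon ring with three alternating C=C double bonds, fused to a five-membered ring containing one N–H nitrogen and two C=C double bonds; two fused six-membered rings, each with three alternating double bonds; one ring is all carbon and the other has one ring nitrogen.
The fused 6/5-membered bicyclic (with one N–H) is a single π system with 9 sp² atoms and 10 π electrons from ring double bonds plus a heteroatom lone pair. 10 = 4(2)+2, so the system is aromatic and both rings count as aromatic (indole).
The fused 6/6-membered bicyclic (with one nitrogen) is a single π system with 10 sp² atoms and 10 π electrons from ring double bonds. 10 = 4(2)+2, so the system is aromatic and both rings count as aromatic (quinoline).
4 of the 4 rings are aromatic. Total: 4.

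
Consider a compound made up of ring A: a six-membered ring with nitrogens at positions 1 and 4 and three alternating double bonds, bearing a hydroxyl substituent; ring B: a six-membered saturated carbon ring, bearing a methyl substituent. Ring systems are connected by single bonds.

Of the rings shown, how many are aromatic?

Ring A has a continuous p-orbital overlap around the ring; 3 ring double bonds give 6 π electrons. Since 6 = 4n+2 (n=1), ring A is aromatic (pyrazine).
Ring B has only sp³ atoms, so it is not fully conjugated — not aromatic (cyclohexane).
Aromatic: A. Total: 1.

1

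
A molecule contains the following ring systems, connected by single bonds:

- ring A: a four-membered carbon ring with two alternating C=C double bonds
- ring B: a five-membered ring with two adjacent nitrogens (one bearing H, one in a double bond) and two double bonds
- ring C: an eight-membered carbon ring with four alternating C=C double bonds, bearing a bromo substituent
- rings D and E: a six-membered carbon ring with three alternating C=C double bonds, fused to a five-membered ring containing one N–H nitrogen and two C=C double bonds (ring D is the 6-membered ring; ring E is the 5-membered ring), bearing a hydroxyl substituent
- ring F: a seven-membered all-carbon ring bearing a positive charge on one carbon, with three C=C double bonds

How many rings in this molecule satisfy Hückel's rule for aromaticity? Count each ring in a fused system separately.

Ring A has only sp² ring atoms; a planar conformation would have a fully conjugated π system of 4 electrons. But 4 = 4(1), which is 4n not 4n+2, so ring A is not aromatic (cyclobutadiene) — cyclobutadiene is antiaromatic and distorts to a rectangle.
Ring B is fully conjugated (every ring atom contributes a p orbital); 2 ring double bonds (4 π electrons) plus a heteroatom lone pair (2) give 6 π electrons. That satisfies 4n+2 with n=1, so ring B is aromatic (pyrazole).
Ring C has only sp² ring atoms; a planar conformation would have a fully conjugated π system of 8 electrons. But 8 = 4(2), which is 4n not 4n+2, so ring C is not aromatic (cyclooctatetraene) — cyclooctatetraene distorts into a non-planar tub to avoid antiaromaticity.
Rings D and E form a fused bicyclic system (with one N–H) with 9 sp² atoms and 10 π electrons from ring double bonds plus a heteroatom lone pair. 10 = 4(2)+2, so the system is aromatic and both rings count as aromatic (indole).
Ring F is planar and fully conjugated; 3 ring double bonds (6 π electrons) plus the carbocation's empty p orbital (0, but keeps the ring conjugated) give 6 π electrons. That satisfies 4n+2 with n=1, so ring F is aromatic (tropylium cation).
Aromatic: B, D, E, F. Total: 4.

4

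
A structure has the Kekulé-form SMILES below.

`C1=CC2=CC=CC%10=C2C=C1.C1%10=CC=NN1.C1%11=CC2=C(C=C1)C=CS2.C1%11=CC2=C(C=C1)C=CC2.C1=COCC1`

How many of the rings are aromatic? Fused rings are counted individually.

The SMILES encodes two fused six-membered carbon rings, each with three alternating C=C double bonds; a five-membered ring with two adjacent nitrogens (one bearing H, one in a double bond) and two double bonds; a six-membered carbon ring with three alternating C=C double bonds, fused to a five-membered ring containing one sulfur and two C=C double bonds; a six-membered carbon ring with three alternating C=C double bonds, fused to a five-membered carbon ring containing one C=C double bond and one sp³ carbon; a five-membered ring of four carbons and one oxygen, with one C=C double bond and two sp³ carbons.
The fused 6/6-membered bicyclic is a single π system with 10 sp² atoms and 10 π electrons from ring double bonds. 10 = 4(2)+2, so the system is aromatic and both rings count as aromatic (naphthalene).
The 5-membered ring with two adjacent nitrogens (one N–H, one =N–) has a continuous p-orbital overlap around the ring; 2 ring double bonds (4 π electrons) plus a heteroatom lone pair (2) give 6 π electrons. 6 = 4(1)+2, so it is aromatic (pyrazole).
The fused 6/5-membered bicyclic (with one sulfur) is a single π system with 9 sp² atoms and 10 π electrons from ring double bonds plus a heteroatom lone pair. 10 = 4(2)+2, so the system is aromatic and both rings count as aromatic (benzothiophene).
The 6-membered ring has a continuous p-orbital overlap around the ring; 3 ring double bonds give 6 π electrons. Since 6 = 4n+2 (n=1), it is aromatic (benzene ring).
The 5-membered ring has one sp³ carbon, so it is not fully conjugated — not aromatic (cyclopentene ring).
The 5-membered ring with one oxygen has two sp³ carbons, so it is not fully conjugated — not aromatic (2,3-dihydrofuran).
6 of the 8 rings are aromatic. Total: 6.

6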